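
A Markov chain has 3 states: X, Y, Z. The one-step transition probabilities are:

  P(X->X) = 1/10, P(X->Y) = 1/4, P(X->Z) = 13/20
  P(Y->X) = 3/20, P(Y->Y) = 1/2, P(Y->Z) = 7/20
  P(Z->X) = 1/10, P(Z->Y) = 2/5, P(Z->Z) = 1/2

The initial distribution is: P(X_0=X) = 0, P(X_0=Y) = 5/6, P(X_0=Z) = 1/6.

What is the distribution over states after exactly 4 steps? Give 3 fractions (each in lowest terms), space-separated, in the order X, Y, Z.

Answer: 29089/240000 407237/960000 145469/320000

Derivation:
Propagating the distribution step by step (d_{t+1} = d_t * P):
d_0 = (X=0, Y=5/6, Z=1/6)
  d_1[X] = 0*1/10 + 5/6*3/20 + 1/6*1/10 = 17/120
  d_1[Y] = 0*1/4 + 5/6*1/2 + 1/6*2/5 = 29/60
  d_1[Z] = 0*13/20 + 5/6*7/20 + 1/6*1/2 = 3/8
d_1 = (X=17/120, Y=29/60, Z=3/8)
  d_2[X] = 17/120*1/10 + 29/60*3/20 + 3/8*1/10 = 149/1200
  d_2[Y] = 17/120*1/4 + 29/60*1/2 + 3/8*2/5 = 41/96
  d_2[Z] = 17/120*13/20 + 29/60*7/20 + 3/8*1/2 = 359/800
d_2 = (X=149/1200, Y=41/96, Z=359/800)
  d_3[X] = 149/1200*1/10 + 41/96*3/20 + 359/800*1/10 = 233/1920
  d_3[Y] = 149/1200*1/4 + 41/96*1/2 + 359/800*2/5 = 5089/12000
  d_3[Z] = 149/1200*13/20 + 41/96*7/20 + 359/800*1/2 = 7273/16000
d_3 = (X=233/1920, Y=5089/12000, Z=7273/16000)
  d_4[X] = 233/1920*1/10 + 5089/12000*3/20 + 7273/16000*1/10 = 29089/240000
  d_4[Y] = 233/1920*1/4 + 5089/12000*1/2 + 7273/16000*2/5 = 407237/960000
  d_4[Z] = 233/1920*13/20 + 5089/12000*7/20 + 7273/16000*1/2 = 145469/320000
d_4 = (X=29089/240000, Y=407237/960000, Z=145469/320000)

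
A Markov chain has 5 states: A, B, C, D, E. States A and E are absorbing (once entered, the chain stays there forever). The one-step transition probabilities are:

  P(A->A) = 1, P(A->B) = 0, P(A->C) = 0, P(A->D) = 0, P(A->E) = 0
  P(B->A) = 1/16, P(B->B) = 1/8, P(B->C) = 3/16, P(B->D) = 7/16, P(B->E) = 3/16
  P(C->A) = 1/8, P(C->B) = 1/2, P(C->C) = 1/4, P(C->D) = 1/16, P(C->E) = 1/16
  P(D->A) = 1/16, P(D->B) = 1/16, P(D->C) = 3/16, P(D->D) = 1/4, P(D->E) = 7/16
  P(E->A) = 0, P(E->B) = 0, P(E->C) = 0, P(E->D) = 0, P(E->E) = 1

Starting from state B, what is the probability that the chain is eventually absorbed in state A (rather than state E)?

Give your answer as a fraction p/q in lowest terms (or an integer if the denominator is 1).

Answer: 38/159

Derivation:
Let a_i = P(absorbed in A | start in state i).
Boundary conditions: a_A = 1, a_E = 0.
For each transient state i, a_i = sum_j P(i->j) * a_j:
  a_B = 1/16*a_A + 1/8*a_B + 3/16*a_C + 7/16*a_D + 3/16*a_E
  a_C = 1/8*a_A + 1/2*a_B + 1/4*a_C + 1/16*a_D + 1/16*a_E
  a_D = 1/16*a_A + 1/16*a_B + 3/16*a_C + 1/4*a_D + 7/16*a_E

Substituting a_A = 1 and a_E = 0, rearrange to (I - Q) a = r where r[i] = P(i -> A):
  [7/8, -3/16, -7/16] . (a_B, a_C, a_D) = 1/16
  [-1/2, 3/4, -1/16] . (a_B, a_C, a_D) = 1/8
  [-1/16, -3/16, 3/4] . (a_B, a_C, a_D) = 1/16

Solving yields:
  a_B = 38/159
  a_C = 163/477
  a_D = 10/53

Starting state is B, so the absorption probability is a_B = 38/159.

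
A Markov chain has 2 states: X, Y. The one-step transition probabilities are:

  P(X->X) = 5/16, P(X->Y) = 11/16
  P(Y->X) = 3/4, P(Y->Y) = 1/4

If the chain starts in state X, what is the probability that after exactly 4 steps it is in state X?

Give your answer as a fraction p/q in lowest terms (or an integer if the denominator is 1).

Answer: 35341/65536

Derivation:
Computing P^4 by repeated multiplication:
P^1 =
  X: [5/16, 11/16]
  Y: [3/4, 1/4]
P^2 =
  X: [157/256, 99/256]
  Y: [27/64, 37/64]
P^3 =
  X: [1973/4096, 2123/4096]
  Y: [579/1024, 445/1024]
P^4 =
  X: [35341/65536, 30195/65536]
  Y: [8235/16384, 8149/16384]

(P^4)[X -> X] = 35341/65536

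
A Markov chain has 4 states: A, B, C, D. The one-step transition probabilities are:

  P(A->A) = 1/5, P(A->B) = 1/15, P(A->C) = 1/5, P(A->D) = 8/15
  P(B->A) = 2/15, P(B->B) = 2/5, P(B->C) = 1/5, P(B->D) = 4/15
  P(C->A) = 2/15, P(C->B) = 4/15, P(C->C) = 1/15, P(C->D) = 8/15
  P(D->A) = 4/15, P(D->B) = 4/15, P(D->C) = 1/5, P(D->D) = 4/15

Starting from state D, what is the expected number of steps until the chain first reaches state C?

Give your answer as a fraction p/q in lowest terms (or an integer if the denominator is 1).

Let h_i = expected steps to first reach C from state i.
Boundary: h_C = 0.
First-step equations for the other states:
  h_A = 1 + 1/5*h_A + 1/15*h_B + 1/5*h_C + 8/15*h_D
  h_B = 1 + 2/15*h_A + 2/5*h_B + 1/5*h_C + 4/15*h_D
  h_D = 1 + 4/15*h_A + 4/15*h_B + 1/5*h_C + 4/15*h_D

Substituting h_C = 0 and rearranging gives the linear system (I - Q) h = 1:
  [4/5, -1/15, -8/15] . (h_A, h_B, h_D) = 1
  [-2/15, 3/5, -4/15] . (h_A, h_B, h_D) = 1
  [-4/15, -4/15, 11/15] . (h_A, h_B, h_D) = 1

Solving yields:
  h_A = 5
  h_B = 5
  h_D = 5

Starting state is D, so the expected hitting time is h_D = 5.

Answer: 5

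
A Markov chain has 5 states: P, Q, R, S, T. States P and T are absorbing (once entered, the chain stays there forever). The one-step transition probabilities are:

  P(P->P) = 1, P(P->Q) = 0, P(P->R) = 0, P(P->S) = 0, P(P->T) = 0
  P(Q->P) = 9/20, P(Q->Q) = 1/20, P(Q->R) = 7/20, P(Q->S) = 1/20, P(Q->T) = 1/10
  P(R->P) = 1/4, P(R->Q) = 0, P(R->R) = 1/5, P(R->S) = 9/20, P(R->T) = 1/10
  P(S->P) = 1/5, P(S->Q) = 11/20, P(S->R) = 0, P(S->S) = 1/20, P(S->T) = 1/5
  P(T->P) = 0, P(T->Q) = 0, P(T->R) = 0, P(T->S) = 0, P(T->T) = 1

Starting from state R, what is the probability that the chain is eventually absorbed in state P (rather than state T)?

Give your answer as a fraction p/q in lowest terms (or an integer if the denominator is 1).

Let a_i = P(absorbed in P | start in state i).
Boundary conditions: a_P = 1, a_T = 0.
For each transient state i, a_i = sum_j P(i->j) * a_j:
  a_Q = 9/20*a_P + 1/20*a_Q + 7/20*a_R + 1/20*a_S + 1/10*a_T
  a_R = 1/4*a_P + 0*a_Q + 1/5*a_R + 9/20*a_S + 1/10*a_T
  a_S = 1/5*a_P + 11/20*a_Q + 0*a_R + 1/20*a_S + 1/5*a_T

Substituting a_P = 1 and a_T = 0, rearrange to (I - Q) a = r where r[i] = P(i -> P):
  [19/20, -7/20, -1/20] . (a_Q, a_R, a_S) = 9/20
  [0, 4/5, -9/20] . (a_Q, a_R, a_S) = 1/4
  [-11/20, 0, 19/20] . (a_Q, a_R, a_S) = 1/5

Solving yields:
  a_Q = 531/701
  a_R = 475/701
  a_S = 455/701

Starting state is R, so the absorption probability is a_R = 475/701.

Answer: 475/701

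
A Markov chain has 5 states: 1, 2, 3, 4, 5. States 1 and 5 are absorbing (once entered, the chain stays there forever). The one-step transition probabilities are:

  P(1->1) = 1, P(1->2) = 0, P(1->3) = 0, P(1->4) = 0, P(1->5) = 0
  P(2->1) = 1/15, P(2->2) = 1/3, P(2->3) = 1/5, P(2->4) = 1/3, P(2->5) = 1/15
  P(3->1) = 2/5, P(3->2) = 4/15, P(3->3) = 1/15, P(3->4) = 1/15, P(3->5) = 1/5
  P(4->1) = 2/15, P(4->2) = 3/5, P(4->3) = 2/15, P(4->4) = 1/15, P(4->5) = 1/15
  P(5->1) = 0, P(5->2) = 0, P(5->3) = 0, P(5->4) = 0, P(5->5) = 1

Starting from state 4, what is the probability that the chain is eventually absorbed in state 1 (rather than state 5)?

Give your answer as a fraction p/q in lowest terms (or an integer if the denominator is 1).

Answer: 672/1075

Derivation:
Let a_i = P(absorbed in 1 | start in state i).
Boundary conditions: a_1 = 1, a_5 = 0.
For each transient state i, a_i = sum_j P(i->j) * a_j:
  a_2 = 1/15*a_1 + 1/3*a_2 + 1/5*a_3 + 1/3*a_4 + 1/15*a_5
  a_3 = 2/5*a_1 + 4/15*a_2 + 1/15*a_3 + 1/15*a_4 + 1/5*a_5
  a_4 = 2/15*a_1 + 3/5*a_2 + 2/15*a_3 + 1/15*a_4 + 1/15*a_5

Substituting a_1 = 1 and a_5 = 0, rearrange to (I - Q) a = r where r[i] = P(i -> 1):
  [2/3, -1/5, -1/3] . (a_2, a_3, a_4) = 1/15
  [-4/15, 14/15, -1/15] . (a_2, a_3, a_4) = 2/5
  [-3/5, -2/15, 14/15] . (a_2, a_3, a_4) = 2/15

Solving yields:
  a_2 = 652/1075
  a_3 = 139/215
  a_4 = 672/1075

Starting state is 4, so the absorption probability is a_4 = 672/1075.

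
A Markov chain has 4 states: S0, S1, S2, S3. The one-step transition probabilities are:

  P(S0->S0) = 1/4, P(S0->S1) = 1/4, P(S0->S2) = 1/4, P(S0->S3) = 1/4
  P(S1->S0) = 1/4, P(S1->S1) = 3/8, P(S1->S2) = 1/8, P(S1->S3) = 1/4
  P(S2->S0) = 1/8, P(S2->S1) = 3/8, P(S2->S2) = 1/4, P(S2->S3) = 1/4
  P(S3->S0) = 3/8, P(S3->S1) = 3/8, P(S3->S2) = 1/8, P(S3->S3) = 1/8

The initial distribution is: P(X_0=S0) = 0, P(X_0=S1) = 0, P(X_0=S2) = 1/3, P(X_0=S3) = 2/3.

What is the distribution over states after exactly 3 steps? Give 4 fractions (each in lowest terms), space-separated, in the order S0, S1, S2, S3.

Answer: 131/512 11/32 275/1536 85/384

Derivation:
Propagating the distribution step by step (d_{t+1} = d_t * P):
d_0 = (S0=0, S1=0, S2=1/3, S3=2/3)
  d_1[S0] = 0*1/4 + 0*1/4 + 1/3*1/8 + 2/3*3/8 = 7/24
  d_1[S1] = 0*1/4 + 0*3/8 + 1/3*3/8 + 2/3*3/8 = 3/8
  d_1[S2] = 0*1/4 + 0*1/8 + 1/3*1/4 + 2/3*1/8 = 1/6
  d_1[S3] = 0*1/4 + 0*1/4 + 1/3*1/4 + 2/3*1/8 = 1/6
d_1 = (S0=7/24, S1=3/8, S2=1/6, S3=1/6)
  d_2[S0] = 7/24*1/4 + 3/8*1/4 + 1/6*1/8 + 1/6*3/8 = 1/4
  d_2[S1] = 7/24*1/4 + 3/8*3/8 + 1/6*3/8 + 1/6*3/8 = 65/192
  d_2[S2] = 7/24*1/4 + 3/8*1/8 + 1/6*1/4 + 1/6*1/8 = 35/192
  d_2[S3] = 7/24*1/4 + 3/8*1/4 + 1/6*1/4 + 1/6*1/8 = 11/48
d_2 = (S0=1/4, S1=65/192, S2=35/192, S3=11/48)
  d_3[S0] = 1/4*1/4 + 65/192*1/4 + 35/192*1/8 + 11/48*3/8 = 131/512
  d_3[S1] = 1/4*1/4 + 65/192*3/8 + 35/192*3/8 + 11/48*3/8 = 11/32
  d_3[S2] = 1/4*1/4 + 65/192*1/8 + 35/192*1/4 + 11/48*1/8 = 275/1536
  d_3[S3] = 1/4*1/4 + 65/192*1/4 + 35/192*1/4 + 11/48*1/8 = 85/384
d_3 = (S0=131/512, S1=11/32, S2=275/1536, S3=85/384)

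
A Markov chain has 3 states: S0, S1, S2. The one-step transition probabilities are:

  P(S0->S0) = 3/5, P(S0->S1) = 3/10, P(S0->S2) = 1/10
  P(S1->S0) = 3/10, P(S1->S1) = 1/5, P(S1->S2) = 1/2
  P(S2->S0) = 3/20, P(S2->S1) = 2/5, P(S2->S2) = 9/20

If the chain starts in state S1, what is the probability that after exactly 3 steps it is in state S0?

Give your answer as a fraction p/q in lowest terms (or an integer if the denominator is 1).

Answer: 273/800

Derivation:
Computing P^3 by repeated multiplication:
P^1 =
  S0: [3/5, 3/10, 1/10]
  S1: [3/10, 1/5, 1/2]
  S2: [3/20, 2/5, 9/20]
P^2 =
  S0: [93/200, 7/25, 51/200]
  S1: [63/200, 33/100, 71/200]
  S2: [111/400, 61/200, 167/400]
P^3 =
  S0: [321/800, 119/400, 241/800]
  S1: [273/800, 121/400, 57/160]
  S2: [513/1600, 249/800, 589/1600]

(P^3)[S1 -> S0] = 273/800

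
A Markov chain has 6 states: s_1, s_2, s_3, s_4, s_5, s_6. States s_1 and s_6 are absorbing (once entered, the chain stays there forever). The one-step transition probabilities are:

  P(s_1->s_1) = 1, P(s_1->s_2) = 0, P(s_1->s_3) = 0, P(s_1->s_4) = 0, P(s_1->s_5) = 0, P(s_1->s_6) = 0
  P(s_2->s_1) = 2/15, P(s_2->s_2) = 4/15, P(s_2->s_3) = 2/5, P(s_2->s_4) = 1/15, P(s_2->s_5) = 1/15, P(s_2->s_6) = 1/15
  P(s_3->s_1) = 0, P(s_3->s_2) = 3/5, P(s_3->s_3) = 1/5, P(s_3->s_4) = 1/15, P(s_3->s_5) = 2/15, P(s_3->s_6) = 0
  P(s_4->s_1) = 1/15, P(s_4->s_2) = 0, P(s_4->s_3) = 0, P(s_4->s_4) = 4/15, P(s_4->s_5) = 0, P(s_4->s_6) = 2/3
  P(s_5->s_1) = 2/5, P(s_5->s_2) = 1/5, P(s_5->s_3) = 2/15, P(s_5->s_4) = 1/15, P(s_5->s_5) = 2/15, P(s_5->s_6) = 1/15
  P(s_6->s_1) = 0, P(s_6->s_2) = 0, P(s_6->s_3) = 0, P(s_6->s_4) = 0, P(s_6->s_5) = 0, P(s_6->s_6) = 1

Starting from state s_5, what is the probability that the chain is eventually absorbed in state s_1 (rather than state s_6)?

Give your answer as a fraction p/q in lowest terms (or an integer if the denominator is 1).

Let a_i = P(absorbed in s_1 | start in state i).
Boundary conditions: a_s_1 = 1, a_s_6 = 0.
For each transient state i, a_i = sum_j P(i->j) * a_j:
  a_s_2 = 2/15*a_s_1 + 4/15*a_s_2 + 2/5*a_s_3 + 1/15*a_s_4 + 1/15*a_s_5 + 1/15*a_s_6
  a_s_3 = 0*a_s_1 + 3/5*a_s_2 + 1/5*a_s_3 + 1/15*a_s_4 + 2/15*a_s_5 + 0*a_s_6
  a_s_4 = 1/15*a_s_1 + 0*a_s_2 + 0*a_s_3 + 4/15*a_s_4 + 0*a_s_5 + 2/3*a_s_6
  a_s_5 = 2/5*a_s_1 + 1/5*a_s_2 + 2/15*a_s_3 + 1/15*a_s_4 + 2/15*a_s_5 + 1/15*a_s_6

Substituting a_s_1 = 1 and a_s_6 = 0, rearrange to (I - Q) a = r where r[i] = P(i -> s_1):
  [11/15, -2/5, -1/15, -1/15] . (a_s_2, a_s_3, a_s_4, a_s_5) = 2/15
  [-3/5, 4/5, -1/15, -2/15] . (a_s_2, a_s_3, a_s_4, a_s_5) = 0
  [0, 0, 11/15, 0] . (a_s_2, a_s_3, a_s_4, a_s_5) = 1/15
  [-1/5, -2/15, -1/15, 13/15] . (a_s_2, a_s_3, a_s_4, a_s_5) = 2/5

Solving yields:
  a_s_2 = 324/605
  a_s_3 = 2523/4840
  a_s_4 = 1/11
  a_s_5 = 1627/2420

Starting state is s_5, so the absorption probability is a_s_5 = 1627/2420.

Answer: 1627/2420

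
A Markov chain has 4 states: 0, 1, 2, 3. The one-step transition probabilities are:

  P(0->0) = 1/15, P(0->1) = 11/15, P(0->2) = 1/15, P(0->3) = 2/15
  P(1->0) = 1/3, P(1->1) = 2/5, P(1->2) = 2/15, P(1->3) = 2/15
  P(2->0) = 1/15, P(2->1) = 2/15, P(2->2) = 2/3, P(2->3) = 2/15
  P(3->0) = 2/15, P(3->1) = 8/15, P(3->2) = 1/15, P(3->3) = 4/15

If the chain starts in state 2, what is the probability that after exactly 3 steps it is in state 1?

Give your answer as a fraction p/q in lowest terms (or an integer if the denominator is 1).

Answer: 223/675

Derivation:
Computing P^3 by repeated multiplication:
P^1 =
  0: [1/15, 11/15, 1/15, 2/15]
  1: [1/3, 2/5, 2/15, 2/15]
  2: [1/15, 2/15, 2/3, 2/15]
  3: [2/15, 8/15, 1/15, 4/15]
P^2 =
  0: [61/225, 19/45, 7/45, 34/225]
  1: [41/225, 37/75, 13/75, 34/225]
  2: [1/9, 59/225, 107/225, 34/225]
  3: [17/75, 104/225, 32/225, 38/225]
P^3 =
  0: [71/375, 1583/3375, 127/675, 518/3375]
  1: [703/3375, 163/375, 229/1125, 518/3375]
  2: [11/75, 223/675, 1247/3375, 518/3375]
  3: [679/3375, 1553/3375, 617/3375, 526/3375]

(P^3)[2 -> 1] = 223/675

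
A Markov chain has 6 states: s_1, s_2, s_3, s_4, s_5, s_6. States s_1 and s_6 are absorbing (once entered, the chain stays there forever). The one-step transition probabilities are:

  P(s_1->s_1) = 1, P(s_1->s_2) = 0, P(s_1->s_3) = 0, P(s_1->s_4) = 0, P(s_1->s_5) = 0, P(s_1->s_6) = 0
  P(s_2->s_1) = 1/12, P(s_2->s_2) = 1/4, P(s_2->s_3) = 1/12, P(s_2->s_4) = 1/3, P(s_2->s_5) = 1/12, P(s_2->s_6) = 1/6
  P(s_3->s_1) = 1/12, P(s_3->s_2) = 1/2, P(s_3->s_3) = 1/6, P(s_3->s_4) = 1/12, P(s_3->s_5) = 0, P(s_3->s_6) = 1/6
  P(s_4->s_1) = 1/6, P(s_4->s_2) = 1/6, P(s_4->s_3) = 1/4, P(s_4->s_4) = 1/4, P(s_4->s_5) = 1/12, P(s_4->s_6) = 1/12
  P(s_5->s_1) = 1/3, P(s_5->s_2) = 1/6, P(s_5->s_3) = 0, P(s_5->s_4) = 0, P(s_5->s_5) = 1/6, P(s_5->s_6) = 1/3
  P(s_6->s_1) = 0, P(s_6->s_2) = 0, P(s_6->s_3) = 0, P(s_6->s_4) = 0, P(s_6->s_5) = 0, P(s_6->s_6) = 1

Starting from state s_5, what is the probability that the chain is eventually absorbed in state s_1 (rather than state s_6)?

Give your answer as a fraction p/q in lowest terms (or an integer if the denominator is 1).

Answer: 20/41

Derivation:
Let a_i = P(absorbed in s_1 | start in state i).
Boundary conditions: a_s_1 = 1, a_s_6 = 0.
For each transient state i, a_i = sum_j P(i->j) * a_j:
  a_s_2 = 1/12*a_s_1 + 1/4*a_s_2 + 1/12*a_s_3 + 1/3*a_s_4 + 1/12*a_s_5 + 1/6*a_s_6
  a_s_3 = 1/12*a_s_1 + 1/2*a_s_2 + 1/6*a_s_3 + 1/12*a_s_4 + 0*a_s_5 + 1/6*a_s_6
  a_s_4 = 1/6*a_s_1 + 1/6*a_s_2 + 1/4*a_s_3 + 1/4*a_s_4 + 1/12*a_s_5 + 1/12*a_s_6
  a_s_5 = 1/3*a_s_1 + 1/6*a_s_2 + 0*a_s_3 + 0*a_s_4 + 1/6*a_s_5 + 1/3*a_s_6

Substituting a_s_1 = 1 and a_s_6 = 0, rearrange to (I - Q) a = r where r[i] = P(i -> s_1):
  [3/4, -1/12, -1/3, -1/12] . (a_s_2, a_s_3, a_s_4, a_s_5) = 1/12
  [-1/2, 5/6, -1/12, 0] . (a_s_2, a_s_3, a_s_4, a_s_5) = 1/12
  [-1/6, -1/4, 3/4, -1/12] . (a_s_2, a_s_3, a_s_4, a_s_5) = 1/6
  [-1/6, 0, 0, 5/6] . (a_s_2, a_s_3, a_s_4, a_s_5) = 1/3

Solving yields:
  a_s_2 = 18/41
  a_s_3 = 17/41
  a_s_4 = 21/41
  a_s_5 = 20/41

Starting state is s_5, so the absorption probability is a_s_5 = 20/41.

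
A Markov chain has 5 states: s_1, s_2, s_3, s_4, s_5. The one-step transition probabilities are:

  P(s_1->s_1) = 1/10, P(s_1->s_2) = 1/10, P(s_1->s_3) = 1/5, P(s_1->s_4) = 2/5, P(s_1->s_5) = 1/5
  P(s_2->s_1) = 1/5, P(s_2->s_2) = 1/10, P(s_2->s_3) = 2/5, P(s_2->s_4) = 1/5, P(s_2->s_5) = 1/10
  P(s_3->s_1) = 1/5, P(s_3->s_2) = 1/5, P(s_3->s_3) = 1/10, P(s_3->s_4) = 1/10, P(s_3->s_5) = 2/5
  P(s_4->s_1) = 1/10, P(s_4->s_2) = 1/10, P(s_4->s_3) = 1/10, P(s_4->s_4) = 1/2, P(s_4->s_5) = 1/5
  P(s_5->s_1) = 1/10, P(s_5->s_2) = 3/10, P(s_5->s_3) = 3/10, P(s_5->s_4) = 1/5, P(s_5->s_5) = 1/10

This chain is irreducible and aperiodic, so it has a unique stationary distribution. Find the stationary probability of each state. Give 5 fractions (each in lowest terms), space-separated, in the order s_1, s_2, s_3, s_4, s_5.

Answer: 1397/10243 1650/10243 2077/10243 3029/10243 2090/10243

Derivation:
The stationary distribution satisfies pi = pi * P, i.e.:
  pi_s_1 = 1/10*pi_s_1 + 1/5*pi_s_2 + 1/5*pi_s_3 + 1/10*pi_s_4 + 1/10*pi_s_5
  pi_s_2 = 1/10*pi_s_1 + 1/10*pi_s_2 + 1/5*pi_s_3 + 1/10*pi_s_4 + 3/10*pi_s_5
  pi_s_3 = 1/5*pi_s_1 + 2/5*pi_s_2 + 1/10*pi_s_3 + 1/10*pi_s_4 + 3/10*pi_s_5
  pi_s_4 = 2/5*pi_s_1 + 1/5*pi_s_2 + 1/10*pi_s_3 + 1/2*pi_s_4 + 1/5*pi_s_5
  pi_s_5 = 1/5*pi_s_1 + 1/10*pi_s_2 + 2/5*pi_s_3 + 1/5*pi_s_4 + 1/10*pi_s_5
with normalization: pi_s_1 + pi_s_2 + pi_s_3 + pi_s_4 + pi_s_5 = 1.

Using the first 4 balance equations plus normalization, the linear system A*pi = b is:
  [-9/10, 1/5, 1/5, 1/10, 1/10] . pi = 0
  [1/10, -9/10, 1/5, 1/10, 3/10] . pi = 0
  [1/5, 2/5, -9/10, 1/10, 3/10] . pi = 0
  [2/5, 1/5, 1/10, -1/2, 1/5] . pi = 0
  [1, 1, 1, 1, 1] . pi = 1

Solving yields:
  pi_s_1 = 1397/10243
  pi_s_2 = 1650/10243
  pi_s_3 = 2077/10243
  pi_s_4 = 3029/10243
  pi_s_5 = 2090/10243

Verification (pi * P):
  1397/10243*1/10 + 1650/10243*1/5 + 2077/10243*1/5 + 3029/10243*1/10 + 2090/10243*1/10 = 1397/10243 = pi_s_1  (ok)
  1397/10243*1/10 + 1650/10243*1/10 + 2077/10243*1/5 + 3029/10243*1/10 + 2090/10243*3/10 = 1650/10243 = pi_s_2  (ok)
  1397/10243*1/5 + 1650/10243*2/5 + 2077/10243*1/10 + 3029/10243*1/10 + 2090/10243*3/10 = 2077/10243 = pi_s_3  (ok)
  1397/10243*2/5 + 1650/10243*1/5 + 2077/10243*1/10 + 3029/10243*1/2 + 2090/10243*1/5 = 3029/10243 = pi_s_4  (ok)
  1397/10243*1/5 + 1650/10243*1/10 + 2077/10243*2/5 + 3029/10243*1/5 + 2090/10243*1/10 = 2090/10243 = pi_s_5  (ok)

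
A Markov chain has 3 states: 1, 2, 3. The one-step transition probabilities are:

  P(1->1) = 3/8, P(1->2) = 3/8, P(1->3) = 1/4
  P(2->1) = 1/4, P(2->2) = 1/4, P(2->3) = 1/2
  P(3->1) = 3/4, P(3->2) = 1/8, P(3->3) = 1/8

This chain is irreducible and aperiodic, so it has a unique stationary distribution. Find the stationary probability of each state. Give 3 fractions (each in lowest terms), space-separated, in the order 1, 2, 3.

Answer: 38/85 23/85 24/85

Derivation:
The stationary distribution satisfies pi = pi * P, i.e.:
  pi_1 = 3/8*pi_1 + 1/4*pi_2 + 3/4*pi_3
  pi_2 = 3/8*pi_1 + 1/4*pi_2 + 1/8*pi_3
  pi_3 = 1/4*pi_1 + 1/2*pi_2 + 1/8*pi_3
with normalization: pi_1 + pi_2 + pi_3 = 1.

Using the first 2 balance equations plus normalization, the linear system A*pi = b is:
  [-5/8, 1/4, 3/4] . pi = 0
  [3/8, -3/4, 1/8] . pi = 0
  [1, 1, 1] . pi = 1

Solving yields:
  pi_1 = 38/85
  pi_2 = 23/85
  pi_3 = 24/85

Verification (pi * P):
  38/85*3/8 + 23/85*1/4 + 24/85*3/4 = 38/85 = pi_1  (ok)
  38/85*3/8 + 23/85*1/4 + 24/85*1/8 = 23/85 = pi_2  (ok)
  38/85*1/4 + 23/85*1/2 + 24/85*1/8 = 24/85 = pi_3  (ok)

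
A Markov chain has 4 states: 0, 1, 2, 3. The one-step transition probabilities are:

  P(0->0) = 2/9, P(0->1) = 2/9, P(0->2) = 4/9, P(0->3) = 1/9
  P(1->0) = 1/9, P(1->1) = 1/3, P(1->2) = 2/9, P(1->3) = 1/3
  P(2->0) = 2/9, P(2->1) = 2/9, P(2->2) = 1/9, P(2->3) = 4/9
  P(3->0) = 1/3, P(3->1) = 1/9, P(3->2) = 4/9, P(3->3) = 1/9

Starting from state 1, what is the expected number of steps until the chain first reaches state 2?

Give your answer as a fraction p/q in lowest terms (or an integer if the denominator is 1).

Let h_i = expected steps to first reach 2 from state i.
Boundary: h_2 = 0.
First-step equations for the other states:
  h_0 = 1 + 2/9*h_0 + 2/9*h_1 + 4/9*h_2 + 1/9*h_3
  h_1 = 1 + 1/9*h_0 + 1/3*h_1 + 2/9*h_2 + 1/3*h_3
  h_3 = 1 + 1/3*h_0 + 1/9*h_1 + 4/9*h_2 + 1/9*h_3

Substituting h_2 = 0 and rearranging gives the linear system (I - Q) h = 1:
  [7/9, -2/9, -1/9] . (h_0, h_1, h_3) = 1
  [-1/9, 2/3, -1/3] . (h_0, h_1, h_3) = 1
  [-1/3, -1/9, 8/9] . (h_0, h_1, h_3) = 1

Solving yields:
  h_0 = 333/131
  h_1 = 414/131
  h_3 = 324/131

Starting state is 1, so the expected hitting time is h_1 = 414/131.

Answer: 414/131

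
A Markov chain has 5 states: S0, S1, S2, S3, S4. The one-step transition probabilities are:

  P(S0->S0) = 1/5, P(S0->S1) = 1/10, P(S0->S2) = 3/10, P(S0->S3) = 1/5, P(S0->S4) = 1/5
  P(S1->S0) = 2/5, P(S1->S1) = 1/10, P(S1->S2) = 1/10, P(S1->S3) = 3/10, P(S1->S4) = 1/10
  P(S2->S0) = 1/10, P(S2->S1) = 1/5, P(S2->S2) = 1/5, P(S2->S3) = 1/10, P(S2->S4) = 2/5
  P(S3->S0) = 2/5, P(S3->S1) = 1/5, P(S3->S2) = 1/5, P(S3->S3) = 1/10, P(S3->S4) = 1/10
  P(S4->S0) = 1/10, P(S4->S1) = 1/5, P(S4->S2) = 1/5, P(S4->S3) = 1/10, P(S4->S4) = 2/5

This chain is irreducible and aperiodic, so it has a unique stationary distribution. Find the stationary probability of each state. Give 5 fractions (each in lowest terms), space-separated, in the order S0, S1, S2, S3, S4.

Answer: 215/993 161/993 68/331 51/331 260/993

Derivation:
The stationary distribution satisfies pi = pi * P, i.e.:
  pi_S0 = 1/5*pi_S0 + 2/5*pi_S1 + 1/10*pi_S2 + 2/5*pi_S3 + 1/10*pi_S4
  pi_S1 = 1/10*pi_S0 + 1/10*pi_S1 + 1/5*pi_S2 + 1/5*pi_S3 + 1/5*pi_S4
  pi_S2 = 3/10*pi_S0 + 1/10*pi_S1 + 1/5*pi_S2 + 1/5*pi_S3 + 1/5*pi_S4
  pi_S3 = 1/5*pi_S0 + 3/10*pi_S1 + 1/10*pi_S2 + 1/10*pi_S3 + 1/10*pi_S4
  pi_S4 = 1/5*pi_S0 + 1/10*pi_S1 + 2/5*pi_S2 + 1/10*pi_S3 + 2/5*pi_S4
with normalization: pi_S0 + pi_S1 + pi_S2 + pi_S3 + pi_S4 = 1.

Using the first 4 balance equations plus normalization, the linear system A*pi = b is:
  [-4/5, 2/5, 1/10, 2/5, 1/10] . pi = 0
  [1/10, -9/10, 1/5, 1/5, 1/5] . pi = 0
  [3/10, 1/10, -4/5, 1/5, 1/5] . pi = 0
  [1/5, 3/10, 1/10, -9/10, 1/10] . pi = 0
  [1, 1, 1, 1, 1] . pi = 1

Solving yields:
  pi_S0 = 215/993
  pi_S1 = 161/993
  pi_S2 = 68/331
  pi_S3 = 51/331
  pi_S4 = 260/993

Verification (pi * P):
  215/993*1/5 + 161/993*2/5 + 68/331*1/10 + 51/331*2/5 + 260/993*1/10 = 215/993 = pi_S0  (ok)
  215/993*1/10 + 161/993*1/10 + 68/331*1/5 + 51/331*1/5 + 260/993*1/5 = 161/993 = pi_S1  (ok)
  215/993*3/10 + 161/993*1/10 + 68/331*1/5 + 51/331*1/5 + 260/993*1/5 = 68/331 = pi_S2  (ok)
  215/993*1/5 + 161/993*3/10 + 68/331*1/10 + 51/331*1/10 + 260/993*1/10 = 51/331 = pi_S3  (ok)
  215/993*1/5 + 161/993*1/10 + 68/331*2/5 + 51/331*1/10 + 260/993*2/5 = 260/993 = pi_S4  (ok)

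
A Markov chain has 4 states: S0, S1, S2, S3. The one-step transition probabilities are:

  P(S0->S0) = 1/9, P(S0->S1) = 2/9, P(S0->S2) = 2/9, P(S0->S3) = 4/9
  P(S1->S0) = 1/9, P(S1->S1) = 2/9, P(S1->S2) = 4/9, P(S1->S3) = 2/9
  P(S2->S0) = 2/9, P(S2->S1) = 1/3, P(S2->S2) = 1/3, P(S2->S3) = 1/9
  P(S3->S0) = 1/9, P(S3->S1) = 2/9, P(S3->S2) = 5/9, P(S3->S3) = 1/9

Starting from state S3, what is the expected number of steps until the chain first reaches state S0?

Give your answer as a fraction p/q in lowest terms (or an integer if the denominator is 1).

Let h_i = expected steps to first reach S0 from state i.
Boundary: h_S0 = 0.
First-step equations for the other states:
  h_S1 = 1 + 1/9*h_S0 + 2/9*h_S1 + 4/9*h_S2 + 2/9*h_S3
  h_S2 = 1 + 2/9*h_S0 + 1/3*h_S1 + 1/3*h_S2 + 1/9*h_S3
  h_S3 = 1 + 1/9*h_S0 + 2/9*h_S1 + 5/9*h_S2 + 1/9*h_S3

Substituting h_S0 = 0 and rearranging gives the linear system (I - Q) h = 1:
  [7/9, -4/9, -2/9] . (h_S1, h_S2, h_S3) = 1
  [-1/3, 2/3, -1/9] . (h_S1, h_S2, h_S3) = 1
  [-2/9, -5/9, 8/9] . (h_S1, h_S2, h_S3) = 1

Solving yields:
  h_S1 = 909/143
  h_S2 = 63/11
  h_S3 = 900/143

Starting state is S3, so the expected hitting time is h_S3 = 900/143.

Answer: 900/143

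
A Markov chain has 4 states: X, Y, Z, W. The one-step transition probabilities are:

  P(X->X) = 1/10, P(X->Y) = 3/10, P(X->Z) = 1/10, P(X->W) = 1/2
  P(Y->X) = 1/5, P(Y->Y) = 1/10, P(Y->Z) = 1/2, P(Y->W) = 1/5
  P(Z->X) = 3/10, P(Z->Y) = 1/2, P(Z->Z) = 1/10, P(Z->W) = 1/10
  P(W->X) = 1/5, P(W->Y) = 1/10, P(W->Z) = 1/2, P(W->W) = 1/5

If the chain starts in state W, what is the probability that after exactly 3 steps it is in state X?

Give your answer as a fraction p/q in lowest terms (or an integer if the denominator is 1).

Answer: 199/1000

Derivation:
Computing P^3 by repeated multiplication:
P^1 =
  X: [1/10, 3/10, 1/10, 1/2]
  Y: [1/5, 1/10, 1/2, 1/5]
  Z: [3/10, 1/2, 1/10, 1/10]
  W: [1/5, 1/10, 1/2, 1/5]
P^2 =
  X: [1/5, 4/25, 21/50, 11/50]
  Y: [23/100, 17/50, 11/50, 21/100]
  Z: [9/50, 1/5, 17/50, 7/25]
  W: [23/100, 17/50, 11/50, 21/100]
P^3 =
  X: [111/500, 77/250, 63/250, 109/500]
  Y: [199/1000, 117/500, 8/25, 247/1000]
  Z: [27/125, 34/125, 73/250, 11/50]
  W: [199/1000, 117/500, 8/25, 247/1000]

(P^3)[W -> X] = 199/1000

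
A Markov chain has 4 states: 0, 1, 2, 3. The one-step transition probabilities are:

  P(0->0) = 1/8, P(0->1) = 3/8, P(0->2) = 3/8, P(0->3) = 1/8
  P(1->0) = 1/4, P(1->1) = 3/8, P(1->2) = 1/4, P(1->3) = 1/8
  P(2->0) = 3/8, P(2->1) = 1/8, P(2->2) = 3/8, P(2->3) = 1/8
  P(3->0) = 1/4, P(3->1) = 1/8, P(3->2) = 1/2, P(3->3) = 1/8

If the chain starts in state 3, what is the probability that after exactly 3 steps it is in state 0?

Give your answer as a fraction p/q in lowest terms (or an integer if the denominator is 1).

Computing P^3 by repeated multiplication:
P^1 =
  0: [1/8, 3/8, 3/8, 1/8]
  1: [1/4, 3/8, 1/4, 1/8]
  2: [3/8, 1/8, 3/8, 1/8]
  3: [1/4, 1/8, 1/2, 1/8]
P^2 =
  0: [9/32, 1/4, 11/32, 1/8]
  1: [1/4, 9/32, 11/32, 1/8]
  2: [1/4, 1/4, 3/8, 1/8]
  3: [9/32, 7/32, 3/8, 1/8]
P^3 =
  0: [33/128, 33/128, 23/64, 1/8]
  1: [67/256, 33/128, 91/256, 1/8]
  2: [17/64, 1/4, 23/64, 1/8]
  3: [67/256, 1/4, 93/256, 1/8]

(P^3)[3 -> 0] = 67/256

Answer: 67/256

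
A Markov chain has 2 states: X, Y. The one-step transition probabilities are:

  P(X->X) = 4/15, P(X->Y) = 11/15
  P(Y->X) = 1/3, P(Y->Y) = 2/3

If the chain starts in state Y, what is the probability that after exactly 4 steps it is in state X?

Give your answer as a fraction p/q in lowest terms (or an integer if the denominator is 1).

Answer: 3164/10125

Derivation:
Computing P^4 by repeated multiplication:
P^1 =
  X: [4/15, 11/15]
  Y: [1/3, 2/3]
P^2 =
  X: [71/225, 154/225]
  Y: [14/45, 31/45]
P^3 =
  X: [1054/3375, 2321/3375]
  Y: [211/675, 464/675]
P^4 =
  X: [15821/50625, 34804/50625]
  Y: [3164/10125, 6961/10125]

(P^4)[Y -> X] = 3164/10125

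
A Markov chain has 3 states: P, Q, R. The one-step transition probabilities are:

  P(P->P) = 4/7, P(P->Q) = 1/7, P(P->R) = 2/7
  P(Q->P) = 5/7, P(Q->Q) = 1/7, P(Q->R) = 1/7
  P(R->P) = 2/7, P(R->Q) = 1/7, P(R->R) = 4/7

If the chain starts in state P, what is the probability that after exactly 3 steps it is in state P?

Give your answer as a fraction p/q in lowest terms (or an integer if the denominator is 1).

Answer: 169/343

Derivation:
Computing P^3 by repeated multiplication:
P^1 =
  P: [4/7, 1/7, 2/7]
  Q: [5/7, 1/7, 1/7]
  R: [2/7, 1/7, 4/7]
P^2 =
  P: [25/49, 1/7, 17/49]
  Q: [27/49, 1/7, 15/49]
  R: [3/7, 1/7, 3/7]
P^3 =
  P: [169/343, 1/7, 125/343]
  Q: [173/343, 1/7, 121/343]
  R: [23/49, 1/7, 19/49]

(P^3)[P -> P] = 169/343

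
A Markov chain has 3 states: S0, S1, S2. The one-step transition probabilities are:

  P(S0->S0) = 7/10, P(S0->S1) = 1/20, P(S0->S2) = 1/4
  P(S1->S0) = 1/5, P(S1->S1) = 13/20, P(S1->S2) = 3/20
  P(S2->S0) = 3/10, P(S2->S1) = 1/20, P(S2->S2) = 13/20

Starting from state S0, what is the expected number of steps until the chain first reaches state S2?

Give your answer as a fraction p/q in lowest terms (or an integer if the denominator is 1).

Let h_i = expected steps to first reach S2 from state i.
Boundary: h_S2 = 0.
First-step equations for the other states:
  h_S0 = 1 + 7/10*h_S0 + 1/20*h_S1 + 1/4*h_S2
  h_S1 = 1 + 1/5*h_S0 + 13/20*h_S1 + 3/20*h_S2

Substituting h_S2 = 0 and rearranging gives the linear system (I - Q) h = 1:
  [3/10, -1/20] . (h_S0, h_S1) = 1
  [-1/5, 7/20] . (h_S0, h_S1) = 1

Solving yields:
  h_S0 = 80/19
  h_S1 = 100/19

Starting state is S0, so the expected hitting time is h_S0 = 80/19.

Answer: 80/19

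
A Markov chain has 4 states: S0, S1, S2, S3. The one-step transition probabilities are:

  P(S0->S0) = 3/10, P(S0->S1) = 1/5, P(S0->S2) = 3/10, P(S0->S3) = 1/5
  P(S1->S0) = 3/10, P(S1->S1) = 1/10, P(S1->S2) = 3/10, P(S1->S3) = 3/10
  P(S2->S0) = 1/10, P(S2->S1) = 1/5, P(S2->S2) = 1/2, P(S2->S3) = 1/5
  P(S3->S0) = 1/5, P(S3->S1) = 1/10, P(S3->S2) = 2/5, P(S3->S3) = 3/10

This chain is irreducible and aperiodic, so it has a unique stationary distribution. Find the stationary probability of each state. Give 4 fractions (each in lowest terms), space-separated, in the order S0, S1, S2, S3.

Answer: 39/200 4/25 81/200 6/25

Derivation:
The stationary distribution satisfies pi = pi * P, i.e.:
  pi_S0 = 3/10*pi_S0 + 3/10*pi_S1 + 1/10*pi_S2 + 1/5*pi_S3
  pi_S1 = 1/5*pi_S0 + 1/10*pi_S1 + 1/5*pi_S2 + 1/10*pi_S3
  pi_S2 = 3/10*pi_S0 + 3/10*pi_S1 + 1/2*pi_S2 + 2/5*pi_S3
  pi_S3 = 1/5*pi_S0 + 3/10*pi_S1 + 1/5*pi_S2 + 3/10*pi_S3
with normalization: pi_S0 + pi_S1 + pi_S2 + pi_S3 = 1.

Using the first 3 balance equations plus normalization, the linear system A*pi = b is:
  [-7/10, 3/10, 1/10, 1/5] . pi = 0
  [1/5, -9/10, 1/5, 1/10] . pi = 0
  [3/10, 3/10, -1/2, 2/5] . pi = 0
  [1, 1, 1, 1] . pi = 1

Solving yields:
  pi_S0 = 39/200
  pi_S1 = 4/25
  pi_S2 = 81/200
  pi_S3 = 6/25

Verification (pi * P):
  39/200*3/10 + 4/25*3/10 + 81/200*1/10 + 6/25*1/5 = 39/200 = pi_S0  (ok)
  39/200*1/5 + 4/25*1/10 + 81/200*1/5 + 6/25*1/10 = 4/25 = pi_S1  (ok)
  39/200*3/10 + 4/25*3/10 + 81/200*1/2 + 6/25*2/5 = 81/200 = pi_S2  (ok)
  39/200*1/5 + 4/25*3/10 + 81/200*1/5 + 6/25*3/10 = 6/25 = pi_S3  (ok)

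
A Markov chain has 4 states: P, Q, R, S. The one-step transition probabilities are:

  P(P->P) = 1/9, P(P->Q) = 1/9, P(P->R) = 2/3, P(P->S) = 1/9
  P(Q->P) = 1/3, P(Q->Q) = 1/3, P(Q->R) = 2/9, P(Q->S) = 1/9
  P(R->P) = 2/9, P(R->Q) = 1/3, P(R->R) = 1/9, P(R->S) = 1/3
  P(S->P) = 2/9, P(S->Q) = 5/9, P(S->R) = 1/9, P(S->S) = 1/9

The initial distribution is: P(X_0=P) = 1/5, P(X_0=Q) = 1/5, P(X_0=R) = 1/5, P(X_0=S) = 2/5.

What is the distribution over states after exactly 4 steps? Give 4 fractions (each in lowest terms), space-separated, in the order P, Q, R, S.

Answer: 7603/32805 3503/10935 1802/6561 5683/32805

Derivation:
Propagating the distribution step by step (d_{t+1} = d_t * P):
d_0 = (P=1/5, Q=1/5, R=1/5, S=2/5)
  d_1[P] = 1/5*1/9 + 1/5*1/3 + 1/5*2/9 + 2/5*2/9 = 2/9
  d_1[Q] = 1/5*1/9 + 1/5*1/3 + 1/5*1/3 + 2/5*5/9 = 17/45
  d_1[R] = 1/5*2/3 + 1/5*2/9 + 1/5*1/9 + 2/5*1/9 = 11/45
  d_1[S] = 1/5*1/9 + 1/5*1/9 + 1/5*1/3 + 2/5*1/9 = 7/45
d_1 = (P=2/9, Q=17/45, R=11/45, S=7/45)
  d_2[P] = 2/9*1/9 + 17/45*1/3 + 11/45*2/9 + 7/45*2/9 = 97/405
  d_2[Q] = 2/9*1/9 + 17/45*1/3 + 11/45*1/3 + 7/45*5/9 = 43/135
  d_2[R] = 2/9*2/3 + 17/45*2/9 + 11/45*1/9 + 7/45*1/9 = 112/405
  d_2[S] = 2/9*1/9 + 17/45*1/9 + 11/45*1/3 + 7/45*1/9 = 67/405
d_2 = (P=97/405, Q=43/135, R=112/405, S=67/405)
  d_3[P] = 97/405*1/9 + 43/135*1/3 + 112/405*2/9 + 67/405*2/9 = 842/3645
  d_3[Q] = 97/405*1/9 + 43/135*1/3 + 112/405*1/3 + 67/405*5/9 = 77/243
  d_3[R] = 97/405*2/3 + 43/135*2/9 + 112/405*1/9 + 67/405*1/9 = 1019/3645
  d_3[S] = 97/405*1/9 + 43/135*1/9 + 112/405*1/3 + 67/405*1/9 = 629/3645
d_3 = (P=842/3645, Q=77/243, R=1019/3645, S=629/3645)
  d_4[P] = 842/3645*1/9 + 77/243*1/3 + 1019/3645*2/9 + 629/3645*2/9 = 7603/32805
  d_4[Q] = 842/3645*1/9 + 77/243*1/3 + 1019/3645*1/3 + 629/3645*5/9 = 3503/10935
  d_4[R] = 842/3645*2/3 + 77/243*2/9 + 1019/3645*1/9 + 629/3645*1/9 = 1802/6561
  d_4[S] = 842/3645*1/9 + 77/243*1/9 + 1019/3645*1/3 + 629/3645*1/9 = 5683/32805
d_4 = (P=7603/32805, Q=3503/10935, R=1802/6561, S=5683/32805)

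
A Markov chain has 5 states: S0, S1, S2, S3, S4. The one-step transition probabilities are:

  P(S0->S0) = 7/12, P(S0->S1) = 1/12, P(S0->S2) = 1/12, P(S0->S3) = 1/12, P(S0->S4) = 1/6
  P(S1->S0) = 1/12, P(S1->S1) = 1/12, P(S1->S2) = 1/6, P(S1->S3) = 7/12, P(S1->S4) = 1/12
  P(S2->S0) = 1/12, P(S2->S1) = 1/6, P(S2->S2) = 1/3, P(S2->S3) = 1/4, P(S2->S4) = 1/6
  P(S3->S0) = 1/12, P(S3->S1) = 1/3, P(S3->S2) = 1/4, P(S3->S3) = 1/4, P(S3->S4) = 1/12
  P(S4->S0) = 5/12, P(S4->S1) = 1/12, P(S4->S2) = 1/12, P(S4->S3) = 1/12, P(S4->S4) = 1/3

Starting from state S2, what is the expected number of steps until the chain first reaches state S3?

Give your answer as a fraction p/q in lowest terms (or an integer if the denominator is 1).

Answer: 924/193

Derivation:
Let h_i = expected steps to first reach S3 from state i.
Boundary: h_S3 = 0.
First-step equations for the other states:
  h_S0 = 1 + 7/12*h_S0 + 1/12*h_S1 + 1/12*h_S2 + 1/12*h_S3 + 1/6*h_S4
  h_S1 = 1 + 1/12*h_S0 + 1/12*h_S1 + 1/6*h_S2 + 7/12*h_S3 + 1/12*h_S4
  h_S2 = 1 + 1/12*h_S0 + 1/6*h_S1 + 1/3*h_S2 + 1/4*h_S3 + 1/6*h_S4
  h_S4 = 1 + 5/12*h_S0 + 1/12*h_S1 + 1/12*h_S2 + 1/12*h_S3 + 1/3*h_S4

Substituting h_S3 = 0 and rearranging gives the linear system (I - Q) h = 1:
  [5/12, -1/12, -1/12, -1/6] . (h_S0, h_S1, h_S2, h_S4) = 1
  [-1/12, 11/12, -1/6, -1/12] . (h_S0, h_S1, h_S2, h_S4) = 1
  [-1/12, -1/6, 2/3, -1/6] . (h_S0, h_S1, h_S2, h_S4) = 1
  [-5/12, -1/12, -1/12, 2/3] . (h_S0, h_S1, h_S2, h_S4) = 1

Solving yields:
  h_S0 = 1284/193
  h_S1 = 612/193
  h_S2 = 924/193
  h_S4 = 1284/193

Starting state is S2, so the expected hitting time is h_S2 = 924/193.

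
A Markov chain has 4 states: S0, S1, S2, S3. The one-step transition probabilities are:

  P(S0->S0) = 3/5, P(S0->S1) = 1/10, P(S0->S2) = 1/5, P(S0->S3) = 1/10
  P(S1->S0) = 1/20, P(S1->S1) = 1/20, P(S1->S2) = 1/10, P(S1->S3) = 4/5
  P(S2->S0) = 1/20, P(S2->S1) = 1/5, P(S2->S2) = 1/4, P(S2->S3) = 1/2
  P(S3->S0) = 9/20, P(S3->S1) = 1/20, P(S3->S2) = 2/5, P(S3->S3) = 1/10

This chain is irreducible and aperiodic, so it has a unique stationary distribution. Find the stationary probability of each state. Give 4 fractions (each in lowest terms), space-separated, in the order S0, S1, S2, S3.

Answer: 1347/3763 401/3763 970/3763 1045/3763

Derivation:
The stationary distribution satisfies pi = pi * P, i.e.:
  pi_S0 = 3/5*pi_S0 + 1/20*pi_S1 + 1/20*pi_S2 + 9/20*pi_S3
  pi_S1 = 1/10*pi_S0 + 1/20*pi_S1 + 1/5*pi_S2 + 1/20*pi_S3
  pi_S2 = 1/5*pi_S0 + 1/10*pi_S1 + 1/4*pi_S2 + 2/5*pi_S3
  pi_S3 = 1/10*pi_S0 + 4/5*pi_S1 + 1/2*pi_S2 + 1/10*pi_S3
with normalization: pi_S0 + pi_S1 + pi_S2 + pi_S3 = 1.

Using the first 3 balance equations plus normalization, the linear system A*pi = b is:
  [-2/5, 1/20, 1/20, 9/20] . pi = 0
  [1/10, -19/20, 1/5, 1/20] . pi = 0
  [1/5, 1/10, -3/4, 2/5] . pi = 0
  [1, 1, 1, 1] . pi = 1

Solving yields:
  pi_S0 = 1347/3763
  pi_S1 = 401/3763
  pi_S2 = 970/3763
  pi_S3 = 1045/3763

Verification (pi * P):
  1347/3763*3/5 + 401/3763*1/20 + 970/3763*1/20 + 1045/3763*9/20 = 1347/3763 = pi_S0  (ok)
  1347/3763*1/10 + 401/3763*1/20 + 970/3763*1/5 + 1045/3763*1/20 = 401/3763 = pi_S1  (ok)
  1347/3763*1/5 + 401/3763*1/10 + 970/3763*1/4 + 1045/3763*2/5 = 970/3763 = pi_S2  (ok)
  1347/3763*1/10 + 401/3763*4/5 + 970/3763*1/2 + 1045/3763*1/10 = 1045/3763 = pi_S3  (ok)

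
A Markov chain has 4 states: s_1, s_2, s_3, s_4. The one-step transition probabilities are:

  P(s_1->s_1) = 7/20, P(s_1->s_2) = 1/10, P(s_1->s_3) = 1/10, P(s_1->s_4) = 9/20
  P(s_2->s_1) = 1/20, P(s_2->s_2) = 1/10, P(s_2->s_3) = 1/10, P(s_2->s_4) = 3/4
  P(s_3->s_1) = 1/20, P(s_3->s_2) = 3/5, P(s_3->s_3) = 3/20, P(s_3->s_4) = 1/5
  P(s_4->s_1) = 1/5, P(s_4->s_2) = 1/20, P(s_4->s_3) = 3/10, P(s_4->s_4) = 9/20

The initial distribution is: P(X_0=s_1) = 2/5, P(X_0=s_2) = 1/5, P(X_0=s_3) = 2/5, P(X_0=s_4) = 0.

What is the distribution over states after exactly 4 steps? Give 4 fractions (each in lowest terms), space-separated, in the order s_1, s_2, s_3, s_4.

Answer: 67721/400000 73383/400000 9977/50000 4477/10000

Derivation:
Propagating the distribution step by step (d_{t+1} = d_t * P):
d_0 = (s_1=2/5, s_2=1/5, s_3=2/5, s_4=0)
  d_1[s_1] = 2/5*7/20 + 1/5*1/20 + 2/5*1/20 + 0*1/5 = 17/100
  d_1[s_2] = 2/5*1/10 + 1/5*1/10 + 2/5*3/5 + 0*1/20 = 3/10
  d_1[s_3] = 2/5*1/10 + 1/5*1/10 + 2/5*3/20 + 0*3/10 = 3/25
  d_1[s_4] = 2/5*9/20 + 1/5*3/4 + 2/5*1/5 + 0*9/20 = 41/100
d_1 = (s_1=17/100, s_2=3/10, s_3=3/25, s_4=41/100)
  d_2[s_1] = 17/100*7/20 + 3/10*1/20 + 3/25*1/20 + 41/100*1/5 = 13/80
  d_2[s_2] = 17/100*1/10 + 3/10*1/10 + 3/25*3/5 + 41/100*1/20 = 279/2000
  d_2[s_3] = 17/100*1/10 + 3/10*1/10 + 3/25*3/20 + 41/100*3/10 = 47/250
  d_2[s_4] = 17/100*9/20 + 3/10*3/4 + 3/25*1/5 + 41/100*9/20 = 51/100
d_2 = (s_1=13/80, s_2=279/2000, s_3=47/250, s_4=51/100)
  d_3[s_1] = 13/80*7/20 + 279/2000*1/20 + 47/250*1/20 + 51/100*1/5 = 701/4000
  d_3[s_2] = 13/80*1/10 + 279/2000*1/10 + 47/250*3/5 + 51/100*1/20 = 337/2000
  d_3[s_3] = 13/80*1/10 + 279/2000*1/10 + 47/250*3/20 + 51/100*3/10 = 1057/5000
  d_3[s_4] = 13/80*9/20 + 279/2000*3/4 + 47/250*1/5 + 51/100*9/20 = 8897/20000
d_3 = (s_1=701/4000, s_2=337/2000, s_3=1057/5000, s_4=8897/20000)
  d_4[s_1] = 701/4000*7/20 + 337/2000*1/20 + 1057/5000*1/20 + 8897/20000*1/5 = 67721/400000
  d_4[s_2] = 701/4000*1/10 + 337/2000*1/10 + 1057/5000*3/5 + 8897/20000*1/20 = 73383/400000
  d_4[s_3] = 701/4000*1/10 + 337/2000*1/10 + 1057/5000*3/20 + 8897/20000*3/10 = 9977/50000
  d_4[s_4] = 701/4000*9/20 + 337/2000*3/4 + 1057/5000*1/5 + 8897/20000*9/20 = 4477/10000
d_4 = (s_1=67721/400000, s_2=73383/400000, s_3=9977/50000, s_4=4477/10000)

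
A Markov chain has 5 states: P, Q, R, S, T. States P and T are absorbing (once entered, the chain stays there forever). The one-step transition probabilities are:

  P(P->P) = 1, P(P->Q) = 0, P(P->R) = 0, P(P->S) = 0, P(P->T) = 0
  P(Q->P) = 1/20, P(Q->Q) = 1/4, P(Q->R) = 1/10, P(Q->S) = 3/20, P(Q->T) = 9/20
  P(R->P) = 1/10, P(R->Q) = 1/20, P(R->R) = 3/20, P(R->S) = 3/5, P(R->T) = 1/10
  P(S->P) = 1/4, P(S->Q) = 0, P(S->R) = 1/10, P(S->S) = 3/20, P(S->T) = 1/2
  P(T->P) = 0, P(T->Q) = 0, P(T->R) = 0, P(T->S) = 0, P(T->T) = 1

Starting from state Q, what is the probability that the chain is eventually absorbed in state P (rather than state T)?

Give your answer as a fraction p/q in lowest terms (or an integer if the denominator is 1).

Let a_i = P(absorbed in P | start in state i).
Boundary conditions: a_P = 1, a_T = 0.
For each transient state i, a_i = sum_j P(i->j) * a_j:
  a_Q = 1/20*a_P + 1/4*a_Q + 1/10*a_R + 3/20*a_S + 9/20*a_T
  a_R = 1/10*a_P + 1/20*a_Q + 3/20*a_R + 3/5*a_S + 1/10*a_T
  a_S = 1/4*a_P + 0*a_Q + 1/10*a_R + 3/20*a_S + 1/2*a_T

Substituting a_P = 1 and a_T = 0, rearrange to (I - Q) a = r where r[i] = P(i -> P):
  [3/4, -1/10, -3/20] . (a_Q, a_R, a_S) = 1/20
  [-1/20, 17/20, -3/5] . (a_Q, a_R, a_S) = 1/10
  [0, -1/10, 17/20] . (a_Q, a_R, a_S) = 1/4

Solving yields:
  a_Q = 144/787
  a_R = 1442/3935
  a_S = 1327/3935

Starting state is Q, so the absorption probability is a_Q = 144/787.

Answer: 144/787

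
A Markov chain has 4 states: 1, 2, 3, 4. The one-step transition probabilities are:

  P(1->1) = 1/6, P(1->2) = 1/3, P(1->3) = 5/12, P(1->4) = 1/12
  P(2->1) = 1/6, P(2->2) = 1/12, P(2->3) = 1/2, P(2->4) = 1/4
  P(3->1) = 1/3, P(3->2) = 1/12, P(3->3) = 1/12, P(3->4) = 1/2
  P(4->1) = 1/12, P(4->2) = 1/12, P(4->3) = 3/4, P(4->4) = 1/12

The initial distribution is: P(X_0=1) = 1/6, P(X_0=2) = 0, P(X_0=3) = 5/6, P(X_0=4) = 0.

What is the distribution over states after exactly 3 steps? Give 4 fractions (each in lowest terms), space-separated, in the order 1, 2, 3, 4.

Propagating the distribution step by step (d_{t+1} = d_t * P):
d_0 = (1=1/6, 2=0, 3=5/6, 4=0)
  d_1[1] = 1/6*1/6 + 0*1/6 + 5/6*1/3 + 0*1/12 = 11/36
  d_1[2] = 1/6*1/3 + 0*1/12 + 5/6*1/12 + 0*1/12 = 1/8
  d_1[3] = 1/6*5/12 + 0*1/2 + 5/6*1/12 + 0*3/4 = 5/36
  d_1[4] = 1/6*1/12 + 0*1/4 + 5/6*1/2 + 0*1/12 = 31/72
d_1 = (1=11/36, 2=1/8, 3=5/36, 4=31/72)
  d_2[1] = 11/36*1/6 + 1/8*1/6 + 5/36*1/3 + 31/72*1/12 = 133/864
  d_2[2] = 11/36*1/3 + 1/8*1/12 + 5/36*1/12 + 31/72*1/12 = 23/144
  d_2[3] = 11/36*5/12 + 1/8*1/2 + 5/36*1/12 + 31/72*3/4 = 151/288
  d_2[4] = 11/36*1/12 + 1/8*1/4 + 5/36*1/2 + 31/72*1/12 = 35/216
d_2 = (1=133/864, 2=23/144, 3=151/288, 4=35/216)
  d_3[1] = 133/864*1/6 + 23/144*1/6 + 151/288*1/3 + 35/216*1/12 = 1247/5184
  d_3[2] = 133/864*1/3 + 23/144*1/12 + 151/288*1/12 + 35/216*1/12 = 421/3456
  d_3[3] = 133/864*5/12 + 23/144*1/2 + 151/288*1/12 + 35/216*3/4 = 1603/5184
  d_3[4] = 133/864*1/12 + 23/144*1/4 + 151/288*1/2 + 35/216*1/12 = 1135/3456
d_3 = (1=1247/5184, 2=421/3456, 3=1603/5184, 4=1135/3456)

Answer: 1247/5184 421/3456 1603/5184 1135/3456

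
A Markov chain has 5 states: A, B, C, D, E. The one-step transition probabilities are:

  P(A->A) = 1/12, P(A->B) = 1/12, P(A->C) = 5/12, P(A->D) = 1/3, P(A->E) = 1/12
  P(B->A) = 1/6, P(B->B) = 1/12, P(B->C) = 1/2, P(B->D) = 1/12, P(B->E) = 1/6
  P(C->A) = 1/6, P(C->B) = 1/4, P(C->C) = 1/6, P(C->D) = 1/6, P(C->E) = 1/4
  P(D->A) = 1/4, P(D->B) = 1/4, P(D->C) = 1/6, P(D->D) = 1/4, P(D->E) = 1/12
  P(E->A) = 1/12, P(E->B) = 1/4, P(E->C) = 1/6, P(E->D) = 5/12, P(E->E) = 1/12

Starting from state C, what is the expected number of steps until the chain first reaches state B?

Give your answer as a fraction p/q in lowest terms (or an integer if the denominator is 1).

Let h_i = expected steps to first reach B from state i.
Boundary: h_B = 0.
First-step equations for the other states:
  h_A = 1 + 1/12*h_A + 1/12*h_B + 5/12*h_C + 1/3*h_D + 1/12*h_E
  h_C = 1 + 1/6*h_A + 1/4*h_B + 1/6*h_C + 1/6*h_D + 1/4*h_E
  h_D = 1 + 1/4*h_A + 1/4*h_B + 1/6*h_C + 1/4*h_D + 1/12*h_E
  h_E = 1 + 1/12*h_A + 1/4*h_B + 1/6*h_C + 5/12*h_D + 1/12*h_E

Substituting h_B = 0 and rearranging gives the linear system (I - Q) h = 1:
  [11/12, -5/12, -1/3, -1/12] . (h_A, h_C, h_D, h_E) = 1
  [-1/6, 5/6, -1/6, -1/4] . (h_A, h_C, h_D, h_E) = 1
  [-1/4, -1/6, 3/4, -1/12] . (h_A, h_C, h_D, h_E) = 1
  [-1/12, -1/6, -5/12, 11/12] . (h_A, h_C, h_D, h_E) = 1

Solving yields:
  h_A = 441/85
  h_C = 381/85
  h_D = 387/85
  h_E = 378/85

Starting state is C, so the expected hitting time is h_C = 381/85.

Answer: 381/85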